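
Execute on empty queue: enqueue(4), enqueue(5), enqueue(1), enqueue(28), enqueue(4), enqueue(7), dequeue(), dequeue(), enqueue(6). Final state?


enqueue(4) -> [4]
enqueue(5) -> [4, 5]
enqueue(1) -> [4, 5, 1]
enqueue(28) -> [4, 5, 1, 28]
enqueue(4) -> [4, 5, 1, 28, 4]
enqueue(7) -> [4, 5, 1, 28, 4, 7]
dequeue() returns 4 -> [5, 1, 28, 4, 7]
dequeue() returns 5 -> [1, 28, 4, 7]
enqueue(6) -> [1, 28, 4, 7, 6]
Final queue (front to back): [1, 28, 4, 7, 6]


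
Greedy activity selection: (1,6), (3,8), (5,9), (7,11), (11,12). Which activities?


Greedy: pick earliest-ending, then skip overlaps.
Selected (3 activities): [(1, 6), (7, 11), (11, 12)]


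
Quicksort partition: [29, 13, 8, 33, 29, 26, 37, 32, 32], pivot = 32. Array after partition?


Elements <= 32 go left of pivot.
Result: [29, 13, 8, 29, 26, 32, 32, 33, 37], pivot at index 6


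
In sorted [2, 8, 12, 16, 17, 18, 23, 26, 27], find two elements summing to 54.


Two pointers: lo=0, hi=8
No pair sums to 54


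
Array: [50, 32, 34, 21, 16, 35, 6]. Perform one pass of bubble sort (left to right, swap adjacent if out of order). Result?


After one pass: [32, 34, 21, 16, 35, 6, 50]


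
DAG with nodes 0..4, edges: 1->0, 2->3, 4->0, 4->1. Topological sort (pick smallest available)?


Kahn's algorithm, process smallest node first
Order: [2, 3, 4, 1, 0]


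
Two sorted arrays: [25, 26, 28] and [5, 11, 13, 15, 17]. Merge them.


Compare heads, take smaller each step.
Merged: [5, 11, 13, 15, 17, 25, 26, 28]


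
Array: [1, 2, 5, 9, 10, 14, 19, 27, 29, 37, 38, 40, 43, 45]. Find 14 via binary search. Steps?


Search for 14:
[0,13] mid=6 arr[6]=19
[0,5] mid=2 arr[2]=5
[3,5] mid=4 arr[4]=10
[5,5] mid=5 arr[5]=14
Total: 4 comparisons


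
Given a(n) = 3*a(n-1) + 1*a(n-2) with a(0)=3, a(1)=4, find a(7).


Build bottom-up:
...a(5)=535, a(6)=1767, a(7)=3*1767+1*535=5836


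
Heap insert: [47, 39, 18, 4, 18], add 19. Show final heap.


Append 19: [47, 39, 18, 4, 18, 19]
Bubble up: swap idx 5(19) with idx 2(18)
Result: [47, 39, 19, 4, 18, 18]


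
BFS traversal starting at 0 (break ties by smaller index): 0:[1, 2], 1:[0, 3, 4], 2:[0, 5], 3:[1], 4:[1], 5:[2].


BFS queue: start with [0]
Visit order: [0, 1, 2, 3, 4, 5]


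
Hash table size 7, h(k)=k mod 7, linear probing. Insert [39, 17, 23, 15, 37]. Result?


Insertions: 39->slot 4; 17->slot 3; 23->slot 2; 15->slot 1; 37->slot 5
Table: [None, 15, 23, 17, 39, 37, None]


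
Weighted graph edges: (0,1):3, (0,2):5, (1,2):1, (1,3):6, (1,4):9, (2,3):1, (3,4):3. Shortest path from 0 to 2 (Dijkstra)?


Dijkstra from 0:
Distances: {0: 0, 1: 3, 2: 4, 3: 5, 4: 8}
Shortest distance to 2 = 4, path = [0, 1, 2]


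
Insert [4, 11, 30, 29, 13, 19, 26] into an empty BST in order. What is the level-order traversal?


Root = 4; build tree by BST insertion.
Level-Order traversal: [4, 11, 30, 29, 13, 19, 26]


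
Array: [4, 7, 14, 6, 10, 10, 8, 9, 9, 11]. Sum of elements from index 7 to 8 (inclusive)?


Prefix sums: [0, 4, 11, 25, 31, 41, 51, 59, 68, 77, 88]
Sum[7..8] = prefix[9] - prefix[7] = 77 - 59 = 18


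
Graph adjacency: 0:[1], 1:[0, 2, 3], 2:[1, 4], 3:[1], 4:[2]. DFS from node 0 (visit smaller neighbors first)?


DFS stack-based: start with [0]
Visit order: [0, 1, 2, 4, 3]


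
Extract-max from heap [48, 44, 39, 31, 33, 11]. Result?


Max = 48
Replace root with last, heapify down
Resulting heap: [44, 33, 39, 31, 11]


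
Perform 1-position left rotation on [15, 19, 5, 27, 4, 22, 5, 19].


Left rotate by 1: [19, 5, 27, 4, 22, 5, 19, 15]


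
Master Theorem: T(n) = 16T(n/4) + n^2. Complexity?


a=16, b=4, c=2. log_4(16)=2 = c=2. Case 2: O(n^c log n) = O(n^2 log n)
Complexity: O(n^2 log n)


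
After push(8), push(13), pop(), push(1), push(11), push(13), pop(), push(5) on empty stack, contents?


push(8) -> [8]
push(13) -> [8, 13]
pop() returns 13 -> [8]
push(1) -> [8, 1]
push(11) -> [8, 1, 11]
push(13) -> [8, 1, 11, 13]
pop() returns 13 -> [8, 1, 11]
push(5) -> [8, 1, 11, 5]
Final stack (bottom to top): [8, 1, 11, 5]


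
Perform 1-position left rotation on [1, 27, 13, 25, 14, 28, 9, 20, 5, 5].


Left rotate by 1: [27, 13, 25, 14, 28, 9, 20, 5, 5, 1]


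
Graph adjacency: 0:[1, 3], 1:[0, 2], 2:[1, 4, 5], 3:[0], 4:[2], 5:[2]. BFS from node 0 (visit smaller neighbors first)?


BFS queue: start with [0]
Visit order: [0, 1, 3, 2, 4, 5]


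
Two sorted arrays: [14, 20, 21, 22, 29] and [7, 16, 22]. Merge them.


Compare heads, take smaller each step.
Merged: [7, 14, 16, 20, 21, 22, 22, 29]


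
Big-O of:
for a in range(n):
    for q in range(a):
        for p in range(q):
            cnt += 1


Per nesting level: O(n) * O(n) [triangular over a] * O(n) [triangular over q] = O(n^3)
Complexity: O(n^3)


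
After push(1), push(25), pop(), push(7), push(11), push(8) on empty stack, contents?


push(1) -> [1]
push(25) -> [1, 25]
pop() returns 25 -> [1]
push(7) -> [1, 7]
push(11) -> [1, 7, 11]
push(8) -> [1, 7, 11, 8]
Final stack (bottom to top): [1, 7, 11, 8]


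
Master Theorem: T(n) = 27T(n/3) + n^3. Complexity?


a=27, b=3, c=3. log_3(27)=3 = c=3. Case 2: O(n^c log n) = O(n^3 log n)
Complexity: O(n^3 log n)


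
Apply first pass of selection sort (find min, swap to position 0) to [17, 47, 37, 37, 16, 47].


After one pass: [16, 47, 37, 37, 17, 47]


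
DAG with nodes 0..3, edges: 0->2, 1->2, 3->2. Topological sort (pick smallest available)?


Kahn's algorithm, process smallest node first
Order: [0, 1, 3, 2]


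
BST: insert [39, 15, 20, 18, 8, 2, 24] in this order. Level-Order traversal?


Root = 39; build tree by BST insertion.
Level-Order traversal: [39, 15, 8, 20, 2, 18, 24]


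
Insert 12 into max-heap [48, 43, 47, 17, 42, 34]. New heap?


Append 12: [48, 43, 47, 17, 42, 34, 12]
Bubble up: no swaps needed
Result: [48, 43, 47, 17, 42, 34, 12]


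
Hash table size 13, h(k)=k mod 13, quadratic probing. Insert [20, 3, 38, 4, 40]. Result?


Insertions: 20->slot 7; 3->slot 3; 38->slot 12; 4->slot 4; 40->slot 1
Table: [None, 40, None, 3, 4, None, None, 20, None, None, None, None, 38]


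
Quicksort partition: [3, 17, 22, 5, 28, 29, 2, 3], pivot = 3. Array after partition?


Elements <= 3 go left of pivot.
Result: [3, 2, 3, 5, 28, 29, 17, 22], pivot at index 2


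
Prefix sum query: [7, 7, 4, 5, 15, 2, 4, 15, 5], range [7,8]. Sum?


Prefix sums: [0, 7, 14, 18, 23, 38, 40, 44, 59, 64]
Sum[7..8] = prefix[9] - prefix[7] = 64 - 44 = 20


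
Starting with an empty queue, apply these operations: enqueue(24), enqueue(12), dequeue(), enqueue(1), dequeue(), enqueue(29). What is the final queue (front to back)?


enqueue(24) -> [24]
enqueue(12) -> [24, 12]
dequeue() returns 24 -> [12]
enqueue(1) -> [12, 1]
dequeue() returns 12 -> [1]
enqueue(29) -> [1, 29]
Final queue (front to back): [1, 29]


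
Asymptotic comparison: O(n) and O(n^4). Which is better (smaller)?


linear grows slower than quartic
O(n) is asymptotically smaller; O(n^4) grows faster


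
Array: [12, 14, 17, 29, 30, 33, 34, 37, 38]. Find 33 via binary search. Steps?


Search for 33:
[0,8] mid=4 arr[4]=30
[5,8] mid=6 arr[6]=34
[5,5] mid=5 arr[5]=33
Total: 3 comparisons


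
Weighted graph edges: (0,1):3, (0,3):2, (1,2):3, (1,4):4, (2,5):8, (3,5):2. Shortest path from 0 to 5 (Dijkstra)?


Dijkstra from 0:
Distances: {0: 0, 1: 3, 2: 6, 3: 2, 4: 7, 5: 4}
Shortest distance to 5 = 4, path = [0, 3, 5]


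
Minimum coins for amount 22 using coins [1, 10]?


dp[0]=0; dp[i]=1+min(dp[i-c] for c in coins)
...dp[17]=8, dp[18]=9, dp[19]=10, dp[20]=2, dp[21]=3, dp[22]=4
Minimum coins for 22 = 4


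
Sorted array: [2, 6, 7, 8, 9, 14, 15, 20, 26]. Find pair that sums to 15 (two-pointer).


Two pointers: lo=0, hi=8
Found pair: (6, 9) summing to 15


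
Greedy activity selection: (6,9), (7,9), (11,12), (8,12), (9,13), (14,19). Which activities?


Greedy: pick earliest-ending, then skip overlaps.
Selected (3 activities): [(6, 9), (11, 12), (14, 19)]


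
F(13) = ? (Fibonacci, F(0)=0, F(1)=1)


F(n)=F(n-1)+F(n-2)
...F(11)=89, F(12)=144, F(13)=233


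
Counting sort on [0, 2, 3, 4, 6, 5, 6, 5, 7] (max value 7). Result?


Count array: [1, 0, 1, 1, 1, 2, 2, 1]
Reconstruct: [0, 2, 3, 4, 5, 5, 6, 6, 7]


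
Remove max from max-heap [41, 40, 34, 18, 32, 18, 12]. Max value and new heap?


Max = 41
Replace root with last, heapify down
Resulting heap: [40, 32, 34, 18, 12, 18]


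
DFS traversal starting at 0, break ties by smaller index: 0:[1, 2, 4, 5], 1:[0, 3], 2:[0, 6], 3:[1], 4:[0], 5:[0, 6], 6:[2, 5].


DFS stack-based: start with [0]
Visit order: [0, 1, 3, 2, 6, 5, 4]


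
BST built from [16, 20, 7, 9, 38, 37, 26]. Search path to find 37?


BST root = 16
Search for 37: compare at each node
Path: [16, 20, 38, 37]


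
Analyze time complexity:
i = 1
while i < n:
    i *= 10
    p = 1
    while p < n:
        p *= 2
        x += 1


Per nesting level: O(log n) * O(log n) = O((log n)^2)
Complexity: O((log n)^2)


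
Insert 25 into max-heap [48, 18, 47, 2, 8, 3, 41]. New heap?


Append 25: [48, 18, 47, 2, 8, 3, 41, 25]
Bubble up: swap idx 7(25) with idx 3(2); swap idx 3(25) with idx 1(18)
Result: [48, 25, 47, 18, 8, 3, 41, 2]


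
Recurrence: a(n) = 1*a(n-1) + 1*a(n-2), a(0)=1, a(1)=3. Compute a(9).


Build bottom-up:
...a(7)=47, a(8)=76, a(9)=1*76+1*47=123


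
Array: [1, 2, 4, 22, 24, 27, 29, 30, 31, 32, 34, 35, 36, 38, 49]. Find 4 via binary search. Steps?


Search for 4:
[0,14] mid=7 arr[7]=30
[0,6] mid=3 arr[3]=22
[0,2] mid=1 arr[1]=2
[2,2] mid=2 arr[2]=4
Total: 4 comparisons


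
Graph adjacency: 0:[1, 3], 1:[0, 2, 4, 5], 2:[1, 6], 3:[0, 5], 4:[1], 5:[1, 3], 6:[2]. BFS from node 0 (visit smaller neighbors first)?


BFS queue: start with [0]
Visit order: [0, 1, 3, 2, 4, 5, 6]


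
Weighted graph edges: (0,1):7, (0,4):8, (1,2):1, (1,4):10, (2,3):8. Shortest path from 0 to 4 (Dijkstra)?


Dijkstra from 0:
Distances: {0: 0, 1: 7, 2: 8, 3: 16, 4: 8}
Shortest distance to 4 = 8, path = [0, 4]


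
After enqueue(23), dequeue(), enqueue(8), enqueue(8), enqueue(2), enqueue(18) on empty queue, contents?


enqueue(23) -> [23]
dequeue() returns 23 -> []
enqueue(8) -> [8]
enqueue(8) -> [8, 8]
enqueue(2) -> [8, 8, 2]
enqueue(18) -> [8, 8, 2, 18]
Final queue (front to back): [8, 8, 2, 18]


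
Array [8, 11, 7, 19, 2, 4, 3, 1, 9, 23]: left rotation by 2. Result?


Left rotate by 2: [7, 19, 2, 4, 3, 1, 9, 23, 8, 11]


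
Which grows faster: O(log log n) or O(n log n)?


double-logarithmic grows slower than linearithmic
O(log log n) is asymptotically smaller; O(n log n) grows faster


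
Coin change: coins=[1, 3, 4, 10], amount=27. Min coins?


dp[0]=0; dp[i]=1+min(dp[i-c] for c in coins)
...dp[22]=4, dp[23]=3, dp[24]=3, dp[25]=4, dp[26]=4, dp[27]=4
Minimum coins for 27 = 4


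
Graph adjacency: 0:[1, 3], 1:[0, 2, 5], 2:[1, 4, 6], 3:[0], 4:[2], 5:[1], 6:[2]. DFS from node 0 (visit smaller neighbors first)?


DFS stack-based: start with [0]
Visit order: [0, 1, 2, 4, 6, 5, 3]


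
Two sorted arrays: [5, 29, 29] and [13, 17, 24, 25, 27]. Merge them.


Compare heads, take smaller each step.
Merged: [5, 13, 17, 24, 25, 27, 29, 29]


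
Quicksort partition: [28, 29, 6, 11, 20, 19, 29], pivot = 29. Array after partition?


Elements <= 29 go left of pivot.
Result: [28, 29, 6, 11, 20, 19, 29], pivot at index 6


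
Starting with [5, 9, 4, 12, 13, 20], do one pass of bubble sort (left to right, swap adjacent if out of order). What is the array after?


After one pass: [5, 4, 9, 12, 13, 20]


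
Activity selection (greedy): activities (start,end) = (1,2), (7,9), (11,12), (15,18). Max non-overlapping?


Greedy: pick earliest-ending, then skip overlaps.
Selected (4 activities): [(1, 2), (7, 9), (11, 12), (15, 18)]


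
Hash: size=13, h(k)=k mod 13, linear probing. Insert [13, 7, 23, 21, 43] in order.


Insertions: 13->slot 0; 7->slot 7; 23->slot 10; 21->slot 8; 43->slot 4
Table: [13, None, None, None, 43, None, None, 7, 21, None, 23, None, None]


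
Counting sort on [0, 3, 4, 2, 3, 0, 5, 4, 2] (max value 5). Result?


Count array: [2, 0, 2, 2, 2, 1]
Reconstruct: [0, 0, 2, 2, 3, 3, 4, 4, 5]


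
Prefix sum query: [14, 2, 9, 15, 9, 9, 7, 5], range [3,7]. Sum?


Prefix sums: [0, 14, 16, 25, 40, 49, 58, 65, 70]
Sum[3..7] = prefix[8] - prefix[3] = 70 - 25 = 45


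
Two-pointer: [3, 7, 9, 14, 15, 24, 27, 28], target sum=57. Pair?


Two pointers: lo=0, hi=7
No pair sums to 57


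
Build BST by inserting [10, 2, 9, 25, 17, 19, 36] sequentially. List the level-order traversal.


Root = 10; build tree by BST insertion.
Level-Order traversal: [10, 2, 25, 9, 17, 36, 19]


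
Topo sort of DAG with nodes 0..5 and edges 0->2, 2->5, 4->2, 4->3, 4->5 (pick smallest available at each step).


Kahn's algorithm, process smallest node first
Order: [0, 1, 4, 2, 3, 5]


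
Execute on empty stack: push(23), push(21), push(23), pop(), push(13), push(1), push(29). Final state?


push(23) -> [23]
push(21) -> [23, 21]
push(23) -> [23, 21, 23]
pop() returns 23 -> [23, 21]
push(13) -> [23, 21, 13]
push(1) -> [23, 21, 13, 1]
push(29) -> [23, 21, 13, 1, 29]
Final stack (bottom to top): [23, 21, 13, 1, 29]


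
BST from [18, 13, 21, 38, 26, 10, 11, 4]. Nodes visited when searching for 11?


BST root = 18
Search for 11: compare at each node
Path: [18, 13, 10, 11]


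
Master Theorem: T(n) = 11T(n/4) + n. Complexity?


a=11, b=4, c=1. log_4(11)=1.730 > c=1. Case 1: O(n^log_b(a)) = O(n^1.730)
Complexity: O(n^1.730)


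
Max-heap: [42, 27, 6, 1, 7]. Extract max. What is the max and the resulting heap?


Max = 42
Replace root with last, heapify down
Resulting heap: [27, 7, 6, 1]


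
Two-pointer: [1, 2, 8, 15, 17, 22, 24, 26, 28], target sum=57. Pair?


Two pointers: lo=0, hi=8
No pair sums to 57


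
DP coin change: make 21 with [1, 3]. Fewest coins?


dp[0]=0; dp[i]=1+min(dp[i-c] for c in coins)
...dp[16]=6, dp[17]=7, dp[18]=6, dp[19]=7, dp[20]=8, dp[21]=7
Minimum coins for 21 = 7


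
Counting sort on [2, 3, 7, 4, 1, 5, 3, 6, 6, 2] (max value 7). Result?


Count array: [0, 1, 2, 2, 1, 1, 2, 1]
Reconstruct: [1, 2, 2, 3, 3, 4, 5, 6, 6, 7]


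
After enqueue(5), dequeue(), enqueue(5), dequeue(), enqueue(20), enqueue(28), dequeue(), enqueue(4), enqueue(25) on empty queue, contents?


enqueue(5) -> [5]
dequeue() returns 5 -> []
enqueue(5) -> [5]
dequeue() returns 5 -> []
enqueue(20) -> [20]
enqueue(28) -> [20, 28]
dequeue() returns 20 -> [28]
enqueue(4) -> [28, 4]
enqueue(25) -> [28, 4, 25]
Final queue (front to back): [28, 4, 25]


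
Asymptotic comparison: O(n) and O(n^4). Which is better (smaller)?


linear grows slower than quartic
O(n) is asymptotically smaller; O(n^4) grows faster


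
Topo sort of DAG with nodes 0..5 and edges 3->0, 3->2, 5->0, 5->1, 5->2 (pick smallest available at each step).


Kahn's algorithm, process smallest node first
Order: [3, 4, 5, 0, 1, 2]


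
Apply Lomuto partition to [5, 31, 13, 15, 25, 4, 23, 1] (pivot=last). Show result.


Elements <= 1 go left of pivot.
Result: [1, 31, 13, 15, 25, 4, 23, 5], pivot at index 0


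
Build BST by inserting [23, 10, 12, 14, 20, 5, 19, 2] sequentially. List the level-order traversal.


Root = 23; build tree by BST insertion.
Level-Order traversal: [23, 10, 5, 12, 2, 14, 20, 19]


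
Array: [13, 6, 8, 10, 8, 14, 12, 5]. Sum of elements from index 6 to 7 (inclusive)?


Prefix sums: [0, 13, 19, 27, 37, 45, 59, 71, 76]
Sum[6..7] = prefix[8] - prefix[6] = 76 - 59 = 17


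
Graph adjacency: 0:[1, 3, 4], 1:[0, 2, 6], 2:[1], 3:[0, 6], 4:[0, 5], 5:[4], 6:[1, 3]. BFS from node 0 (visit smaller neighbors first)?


BFS queue: start with [0]
Visit order: [0, 1, 3, 4, 2, 6, 5]


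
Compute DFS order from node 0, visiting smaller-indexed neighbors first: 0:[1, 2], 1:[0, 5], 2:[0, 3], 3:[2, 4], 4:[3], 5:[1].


DFS stack-based: start with [0]
Visit order: [0, 1, 5, 2, 3, 4]


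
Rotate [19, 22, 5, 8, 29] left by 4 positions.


Left rotate by 4: [29, 19, 22, 5, 8]


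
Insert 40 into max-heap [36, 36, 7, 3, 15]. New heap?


Append 40: [36, 36, 7, 3, 15, 40]
Bubble up: swap idx 5(40) with idx 2(7); swap idx 2(40) with idx 0(36)
Result: [40, 36, 36, 3, 15, 7]


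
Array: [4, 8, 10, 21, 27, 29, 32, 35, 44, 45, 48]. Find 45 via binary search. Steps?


Search for 45:
[0,10] mid=5 arr[5]=29
[6,10] mid=8 arr[8]=44
[9,10] mid=9 arr[9]=45
Total: 3 comparisons


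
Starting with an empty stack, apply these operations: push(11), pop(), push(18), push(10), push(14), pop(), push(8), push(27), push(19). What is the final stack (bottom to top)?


push(11) -> [11]
pop() returns 11 -> []
push(18) -> [18]
push(10) -> [18, 10]
push(14) -> [18, 10, 14]
pop() returns 14 -> [18, 10]
push(8) -> [18, 10, 8]
push(27) -> [18, 10, 8, 27]
push(19) -> [18, 10, 8, 27, 19]
Final stack (bottom to top): [18, 10, 8, 27, 19]


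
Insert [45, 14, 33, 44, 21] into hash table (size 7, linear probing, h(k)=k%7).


Insertions: 45->slot 3; 14->slot 0; 33->slot 5; 44->slot 2; 21->slot 1
Table: [14, 21, 44, 45, None, 33, None]


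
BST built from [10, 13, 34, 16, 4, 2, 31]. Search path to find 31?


BST root = 10
Search for 31: compare at each node
Path: [10, 13, 34, 16, 31]


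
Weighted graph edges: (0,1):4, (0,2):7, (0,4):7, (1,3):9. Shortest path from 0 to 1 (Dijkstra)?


Dijkstra from 0:
Distances: {0: 0, 1: 4, 2: 7, 3: 13, 4: 7}
Shortest distance to 1 = 4, path = [0, 1]


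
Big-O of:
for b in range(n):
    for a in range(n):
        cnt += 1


Per nesting level: O(n) * O(n) = O(n^2)
Complexity: O(n^2)


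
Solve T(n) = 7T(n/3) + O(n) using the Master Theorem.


a=7, b=3, c=1. log_3(7)=1.771 > c=1. Case 1: O(n^log_b(a)) = O(n^1.771)
Complexity: O(n^1.771)


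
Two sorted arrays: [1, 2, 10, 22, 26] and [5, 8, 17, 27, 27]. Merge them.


Compare heads, take smaller each step.
Merged: [1, 2, 5, 8, 10, 17, 22, 26, 27, 27]


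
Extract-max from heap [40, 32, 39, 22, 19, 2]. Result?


Max = 40
Replace root with last, heapify down
Resulting heap: [39, 32, 2, 22, 19]


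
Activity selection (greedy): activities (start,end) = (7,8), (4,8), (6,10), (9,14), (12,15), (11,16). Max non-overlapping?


Greedy: pick earliest-ending, then skip overlaps.
Selected (2 activities): [(7, 8), (9, 14)]


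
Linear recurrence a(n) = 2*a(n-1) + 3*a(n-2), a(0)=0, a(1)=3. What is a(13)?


Build bottom-up:
...a(11)=132861, a(12)=398580, a(13)=2*398580+3*132861=1195743


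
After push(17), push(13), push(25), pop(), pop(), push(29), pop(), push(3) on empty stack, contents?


push(17) -> [17]
push(13) -> [17, 13]
push(25) -> [17, 13, 25]
pop() returns 25 -> [17, 13]
pop() returns 13 -> [17]
push(29) -> [17, 29]
pop() returns 29 -> [17]
push(3) -> [17, 3]
Final stack (bottom to top): [17, 3]


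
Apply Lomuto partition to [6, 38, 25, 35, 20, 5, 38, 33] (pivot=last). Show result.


Elements <= 33 go left of pivot.
Result: [6, 25, 20, 5, 33, 35, 38, 38], pivot at index 4


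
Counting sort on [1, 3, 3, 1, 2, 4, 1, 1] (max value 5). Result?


Count array: [0, 4, 1, 2, 1, 0]
Reconstruct: [1, 1, 1, 1, 2, 3, 3, 4]


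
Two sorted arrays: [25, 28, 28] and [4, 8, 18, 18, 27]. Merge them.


Compare heads, take smaller each step.
Merged: [4, 8, 18, 18, 25, 27, 28, 28]


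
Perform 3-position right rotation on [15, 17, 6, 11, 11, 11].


Right rotate by 3: [11, 11, 11, 15, 17, 6]


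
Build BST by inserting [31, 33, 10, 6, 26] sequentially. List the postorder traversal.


Root = 31; build tree by BST insertion.
Postorder traversal: [6, 26, 10, 33, 31]


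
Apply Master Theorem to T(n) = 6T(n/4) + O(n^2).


a=6, b=4, c=2. log_4(6)=1.292 < c=2. Case 3: O(n^c) = O(n^2)
Complexity: O(n^2)


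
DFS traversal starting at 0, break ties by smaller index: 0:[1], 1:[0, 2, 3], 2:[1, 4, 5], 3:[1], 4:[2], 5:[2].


DFS stack-based: start with [0]
Visit order: [0, 1, 2, 4, 5, 3]


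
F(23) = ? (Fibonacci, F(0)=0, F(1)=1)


F(n)=F(n-1)+F(n-2)
...F(21)=10946, F(22)=17711, F(23)=28657


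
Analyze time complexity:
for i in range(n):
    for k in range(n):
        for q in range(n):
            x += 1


Per nesting level: O(n) * O(n) * O(n) = O(n^3)
Complexity: O(n^3)


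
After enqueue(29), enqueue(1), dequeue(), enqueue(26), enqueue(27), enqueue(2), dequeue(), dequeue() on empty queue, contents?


enqueue(29) -> [29]
enqueue(1) -> [29, 1]
dequeue() returns 29 -> [1]
enqueue(26) -> [1, 26]
enqueue(27) -> [1, 26, 27]
enqueue(2) -> [1, 26, 27, 2]
dequeue() returns 1 -> [26, 27, 2]
dequeue() returns 26 -> [27, 2]
Final queue (front to back): [27, 2]


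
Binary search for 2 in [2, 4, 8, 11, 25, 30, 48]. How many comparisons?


Search for 2:
[0,6] mid=3 arr[3]=11
[0,2] mid=1 arr[1]=4
[0,0] mid=0 arr[0]=2
Total: 3 comparisons


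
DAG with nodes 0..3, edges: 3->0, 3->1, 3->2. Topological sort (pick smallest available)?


Kahn's algorithm, process smallest node first
Order: [3, 0, 1, 2]


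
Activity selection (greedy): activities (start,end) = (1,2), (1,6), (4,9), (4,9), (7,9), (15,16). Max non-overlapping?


Greedy: pick earliest-ending, then skip overlaps.
Selected (3 activities): [(1, 2), (4, 9), (15, 16)]


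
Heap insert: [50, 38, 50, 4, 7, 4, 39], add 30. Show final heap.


Append 30: [50, 38, 50, 4, 7, 4, 39, 30]
Bubble up: swap idx 7(30) with idx 3(4)
Result: [50, 38, 50, 30, 7, 4, 39, 4]


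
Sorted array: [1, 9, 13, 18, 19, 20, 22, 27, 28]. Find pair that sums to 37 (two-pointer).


Two pointers: lo=0, hi=8
Found pair: (9, 28) summing to 37


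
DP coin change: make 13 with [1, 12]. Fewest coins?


dp[0]=0; dp[i]=1+min(dp[i-c] for c in coins)
...dp[8]=8, dp[9]=9, dp[10]=10, dp[11]=11, dp[12]=1, dp[13]=2
Minimum coins for 13 = 2


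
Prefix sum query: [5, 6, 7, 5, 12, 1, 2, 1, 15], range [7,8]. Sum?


Prefix sums: [0, 5, 11, 18, 23, 35, 36, 38, 39, 54]
Sum[7..8] = prefix[9] - prefix[7] = 54 - 38 = 16


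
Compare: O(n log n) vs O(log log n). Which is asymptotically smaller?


double-logarithmic grows slower than linearithmic
O(log log n) is asymptotically smaller; O(n log n) grows faster


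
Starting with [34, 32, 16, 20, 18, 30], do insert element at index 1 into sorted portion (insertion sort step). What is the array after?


After one pass: [32, 34, 16, 20, 18, 30]


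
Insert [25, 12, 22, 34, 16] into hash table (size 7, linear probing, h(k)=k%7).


Insertions: 25->slot 4; 12->slot 5; 22->slot 1; 34->slot 6; 16->slot 2
Table: [None, 22, 16, None, 25, 12, 34]


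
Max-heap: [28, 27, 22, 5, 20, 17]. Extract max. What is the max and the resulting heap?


Max = 28
Replace root with last, heapify down
Resulting heap: [27, 20, 22, 5, 17]


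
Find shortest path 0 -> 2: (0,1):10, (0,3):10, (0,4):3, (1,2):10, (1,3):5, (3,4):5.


Dijkstra from 0:
Distances: {0: 0, 1: 10, 2: 20, 3: 8, 4: 3}
Shortest distance to 2 = 20, path = [0, 1, 2]


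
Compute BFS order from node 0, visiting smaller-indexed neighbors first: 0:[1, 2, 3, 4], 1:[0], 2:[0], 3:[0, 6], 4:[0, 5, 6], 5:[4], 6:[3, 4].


BFS queue: start with [0]
Visit order: [0, 1, 2, 3, 4, 6, 5]


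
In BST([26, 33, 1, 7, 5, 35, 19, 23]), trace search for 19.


BST root = 26
Search for 19: compare at each node
Path: [26, 1, 7, 19]


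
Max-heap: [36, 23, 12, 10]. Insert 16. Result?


Append 16: [36, 23, 12, 10, 16]
Bubble up: no swaps needed
Result: [36, 23, 12, 10, 16]


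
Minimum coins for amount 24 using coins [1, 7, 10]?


dp[0]=0; dp[i]=1+min(dp[i-c] for c in coins)
...dp[19]=4, dp[20]=2, dp[21]=3, dp[22]=4, dp[23]=5, dp[24]=3
Minimum coins for 24 = 3


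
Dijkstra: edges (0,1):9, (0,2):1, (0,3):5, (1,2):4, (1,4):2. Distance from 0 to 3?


Dijkstra from 0:
Distances: {0: 0, 1: 5, 2: 1, 3: 5, 4: 7}
Shortest distance to 3 = 5, path = [0, 3]


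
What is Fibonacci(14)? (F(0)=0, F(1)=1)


F(n)=F(n-1)+F(n-2)
...F(12)=144, F(13)=233, F(14)=377


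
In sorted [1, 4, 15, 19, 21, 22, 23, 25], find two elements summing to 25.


Two pointers: lo=0, hi=7
Found pair: (4, 21) summing to 25


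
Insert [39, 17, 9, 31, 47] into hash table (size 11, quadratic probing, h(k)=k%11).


Insertions: 39->slot 6; 17->slot 7; 9->slot 9; 31->slot 10; 47->slot 3
Table: [None, None, None, 47, None, None, 39, 17, None, 9, 31]


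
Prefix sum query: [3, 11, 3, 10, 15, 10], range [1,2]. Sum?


Prefix sums: [0, 3, 14, 17, 27, 42, 52]
Sum[1..2] = prefix[3] - prefix[1] = 17 - 3 = 14


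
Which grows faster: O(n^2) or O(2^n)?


quadratic grows slower than exponential
O(n^2) is asymptotically smaller; O(2^n) grows faster


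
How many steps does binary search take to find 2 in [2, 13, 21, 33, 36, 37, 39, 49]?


Search for 2:
[0,7] mid=3 arr[3]=33
[0,2] mid=1 arr[1]=13
[0,0] mid=0 arr[0]=2
Total: 3 comparisons


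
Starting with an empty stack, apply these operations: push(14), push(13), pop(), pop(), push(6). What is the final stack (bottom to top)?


push(14) -> [14]
push(13) -> [14, 13]
pop() returns 13 -> [14]
pop() returns 14 -> []
push(6) -> [6]
Final stack (bottom to top): [6]


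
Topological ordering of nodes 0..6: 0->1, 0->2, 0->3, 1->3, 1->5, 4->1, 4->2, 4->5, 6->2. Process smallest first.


Kahn's algorithm, process smallest node first
Order: [0, 4, 1, 3, 5, 6, 2]


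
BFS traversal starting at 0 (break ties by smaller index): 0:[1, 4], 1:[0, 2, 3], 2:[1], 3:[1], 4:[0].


BFS queue: start with [0]
Visit order: [0, 1, 4, 2, 3]


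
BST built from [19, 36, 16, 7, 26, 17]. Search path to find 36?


BST root = 19
Search for 36: compare at each node
Path: [19, 36]


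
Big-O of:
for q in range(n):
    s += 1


Per nesting level: O(n) = O(n)
Complexity: O(n)


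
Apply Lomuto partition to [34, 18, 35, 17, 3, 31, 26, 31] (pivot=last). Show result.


Elements <= 31 go left of pivot.
Result: [18, 17, 3, 31, 26, 31, 35, 34], pivot at index 5


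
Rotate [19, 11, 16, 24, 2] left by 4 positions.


Left rotate by 4: [2, 19, 11, 16, 24]


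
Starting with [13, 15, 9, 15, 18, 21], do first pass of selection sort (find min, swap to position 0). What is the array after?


After one pass: [9, 15, 13, 15, 18, 21]


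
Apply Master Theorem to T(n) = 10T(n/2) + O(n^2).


a=10, b=2, c=2. log_2(10)=3.322 > c=2. Case 1: O(n^log_b(a)) = O(n^3.322)
Complexity: O(n^3.322)


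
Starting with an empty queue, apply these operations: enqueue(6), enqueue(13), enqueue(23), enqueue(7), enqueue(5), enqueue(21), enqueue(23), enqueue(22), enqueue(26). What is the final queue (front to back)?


enqueue(6) -> [6]
enqueue(13) -> [6, 13]
enqueue(23) -> [6, 13, 23]
enqueue(7) -> [6, 13, 23, 7]
enqueue(5) -> [6, 13, 23, 7, 5]
enqueue(21) -> [6, 13, 23, 7, 5, 21]
enqueue(23) -> [6, 13, 23, 7, 5, 21, 23]
enqueue(22) -> [6, 13, 23, 7, 5, 21, 23, 22]
enqueue(26) -> [6, 13, 23, 7, 5, 21, 23, 22, 26]
Final queue (front to back): [6, 13, 23, 7, 5, 21, 23, 22, 26]


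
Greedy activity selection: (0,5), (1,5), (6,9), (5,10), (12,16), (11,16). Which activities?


Greedy: pick earliest-ending, then skip overlaps.
Selected (3 activities): [(0, 5), (6, 9), (12, 16)]


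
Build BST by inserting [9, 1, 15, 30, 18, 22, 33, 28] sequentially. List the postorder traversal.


Root = 9; build tree by BST insertion.
Postorder traversal: [1, 28, 22, 18, 33, 30, 15, 9]


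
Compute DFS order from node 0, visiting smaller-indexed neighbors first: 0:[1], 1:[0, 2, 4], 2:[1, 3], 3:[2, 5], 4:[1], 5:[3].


DFS stack-based: start with [0]
Visit order: [0, 1, 2, 3, 5, 4]


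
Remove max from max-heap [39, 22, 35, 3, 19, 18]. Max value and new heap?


Max = 39
Replace root with last, heapify down
Resulting heap: [35, 22, 18, 3, 19]


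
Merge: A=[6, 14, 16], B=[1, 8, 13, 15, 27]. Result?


Compare heads, take smaller each step.
Merged: [1, 6, 8, 13, 14, 15, 16, 27]


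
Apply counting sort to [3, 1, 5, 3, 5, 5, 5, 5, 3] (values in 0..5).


Count array: [0, 1, 0, 3, 0, 5]
Reconstruct: [1, 3, 3, 3, 5, 5, 5, 5, 5]


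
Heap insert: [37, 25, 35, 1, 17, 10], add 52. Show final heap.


Append 52: [37, 25, 35, 1, 17, 10, 52]
Bubble up: swap idx 6(52) with idx 2(35); swap idx 2(52) with idx 0(37)
Result: [52, 25, 37, 1, 17, 10, 35]


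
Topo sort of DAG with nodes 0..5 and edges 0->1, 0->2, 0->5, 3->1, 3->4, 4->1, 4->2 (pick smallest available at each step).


Kahn's algorithm, process smallest node first
Order: [0, 3, 4, 1, 2, 5]


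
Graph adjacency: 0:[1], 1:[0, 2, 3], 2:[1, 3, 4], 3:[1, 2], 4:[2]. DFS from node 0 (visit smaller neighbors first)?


DFS stack-based: start with [0]
Visit order: [0, 1, 2, 3, 4]


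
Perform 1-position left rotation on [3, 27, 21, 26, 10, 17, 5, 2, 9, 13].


Left rotate by 1: [27, 21, 26, 10, 17, 5, 2, 9, 13, 3]


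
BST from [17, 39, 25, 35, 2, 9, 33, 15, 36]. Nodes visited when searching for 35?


BST root = 17
Search for 35: compare at each node
Path: [17, 39, 25, 35]


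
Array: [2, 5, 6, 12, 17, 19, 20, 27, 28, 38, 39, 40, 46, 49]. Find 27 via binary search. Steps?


Search for 27:
[0,13] mid=6 arr[6]=20
[7,13] mid=10 arr[10]=39
[7,9] mid=8 arr[8]=28
[7,7] mid=7 arr[7]=27
Total: 4 comparisons


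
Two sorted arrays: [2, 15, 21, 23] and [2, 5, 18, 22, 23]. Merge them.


Compare heads, take smaller each step.
Merged: [2, 2, 5, 15, 18, 21, 22, 23, 23]


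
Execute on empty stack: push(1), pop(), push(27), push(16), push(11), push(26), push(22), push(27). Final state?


push(1) -> [1]
pop() returns 1 -> []
push(27) -> [27]
push(16) -> [27, 16]
push(11) -> [27, 16, 11]
push(26) -> [27, 16, 11, 26]
push(22) -> [27, 16, 11, 26, 22]
push(27) -> [27, 16, 11, 26, 22, 27]
Final stack (bottom to top): [27, 16, 11, 26, 22, 27]


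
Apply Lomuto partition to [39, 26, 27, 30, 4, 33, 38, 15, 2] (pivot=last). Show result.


Elements <= 2 go left of pivot.
Result: [2, 26, 27, 30, 4, 33, 38, 15, 39], pivot at index 0


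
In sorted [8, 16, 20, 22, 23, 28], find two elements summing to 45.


Two pointers: lo=0, hi=5
Found pair: (22, 23) summing to 45


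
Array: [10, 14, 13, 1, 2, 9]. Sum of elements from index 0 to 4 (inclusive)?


Prefix sums: [0, 10, 24, 37, 38, 40, 49]
Sum[0..4] = prefix[5] - prefix[0] = 40 - 0 = 40


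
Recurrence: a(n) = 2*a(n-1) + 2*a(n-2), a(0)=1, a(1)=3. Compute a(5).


Build bottom-up:
...a(3)=22, a(4)=60, a(5)=2*60+2*22=164


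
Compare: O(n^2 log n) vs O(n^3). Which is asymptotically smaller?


n^2 log n grows slower than cubic
O(n^2 log n) is asymptotically smaller; O(n^3) grows faster


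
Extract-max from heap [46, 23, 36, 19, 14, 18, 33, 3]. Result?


Max = 46
Replace root with last, heapify down
Resulting heap: [36, 23, 33, 19, 14, 18, 3]


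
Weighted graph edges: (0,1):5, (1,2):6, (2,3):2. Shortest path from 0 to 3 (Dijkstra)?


Dijkstra from 0:
Distances: {0: 0, 1: 5, 2: 11, 3: 13}
Shortest distance to 3 = 13, path = [0, 1, 2, 3]


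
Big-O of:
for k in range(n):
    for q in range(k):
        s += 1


Per nesting level: O(n) * O(n) [triangular over k] = O(n^2)
Complexity: O(n^2)


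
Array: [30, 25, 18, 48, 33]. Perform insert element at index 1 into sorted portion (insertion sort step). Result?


After one pass: [25, 30, 18, 48, 33]


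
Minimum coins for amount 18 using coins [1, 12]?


dp[0]=0; dp[i]=1+min(dp[i-c] for c in coins)
...dp[13]=2, dp[14]=3, dp[15]=4, dp[16]=5, dp[17]=6, dp[18]=7
Minimum coins for 18 = 7


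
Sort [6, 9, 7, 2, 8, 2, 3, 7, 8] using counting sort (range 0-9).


Count array: [0, 0, 2, 1, 0, 0, 1, 2, 2, 1]
Reconstruct: [2, 2, 3, 6, 7, 7, 8, 8, 9]


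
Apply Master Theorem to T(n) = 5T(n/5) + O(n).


a=5, b=5, c=1. log_5(5)=1 = c=1. Case 2: O(n^c log n) = O(n log n)
Complexity: O(n log n)


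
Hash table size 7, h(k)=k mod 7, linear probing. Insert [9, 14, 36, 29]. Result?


Insertions: 9->slot 2; 14->slot 0; 36->slot 1; 29->slot 3
Table: [14, 36, 9, 29, None, None, None]


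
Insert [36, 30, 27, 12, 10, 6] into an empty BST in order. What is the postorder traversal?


Root = 36; build tree by BST insertion.
Postorder traversal: [6, 10, 12, 27, 30, 36]


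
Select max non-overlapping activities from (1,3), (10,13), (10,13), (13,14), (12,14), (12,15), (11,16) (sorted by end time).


Greedy: pick earliest-ending, then skip overlaps.
Selected (3 activities): [(1, 3), (10, 13), (13, 14)]


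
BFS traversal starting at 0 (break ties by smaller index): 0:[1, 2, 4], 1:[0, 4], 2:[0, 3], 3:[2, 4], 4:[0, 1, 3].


BFS queue: start with [0]
Visit order: [0, 1, 2, 4, 3]


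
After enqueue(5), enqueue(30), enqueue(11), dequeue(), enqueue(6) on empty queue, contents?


enqueue(5) -> [5]
enqueue(30) -> [5, 30]
enqueue(11) -> [5, 30, 11]
dequeue() returns 5 -> [30, 11]
enqueue(6) -> [30, 11, 6]
Final queue (front to back): [30, 11, 6]


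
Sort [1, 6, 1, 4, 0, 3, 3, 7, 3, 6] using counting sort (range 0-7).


Count array: [1, 2, 0, 3, 1, 0, 2, 1]
Reconstruct: [0, 1, 1, 3, 3, 3, 4, 6, 6, 7]


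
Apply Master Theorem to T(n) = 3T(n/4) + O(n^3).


a=3, b=4, c=3. log_4(3)=0.792 < c=3. Case 3: O(n^c) = O(n^3)
Complexity: O(n^3)


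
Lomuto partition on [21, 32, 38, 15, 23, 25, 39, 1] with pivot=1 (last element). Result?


Elements <= 1 go left of pivot.
Result: [1, 32, 38, 15, 23, 25, 39, 21], pivot at index 0


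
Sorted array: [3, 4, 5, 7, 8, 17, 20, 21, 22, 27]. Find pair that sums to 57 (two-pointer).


Two pointers: lo=0, hi=9
No pair sums to 57


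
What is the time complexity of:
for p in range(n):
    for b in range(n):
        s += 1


Per nesting level: O(n) * O(n) = O(n^2)
Complexity: O(n^2)


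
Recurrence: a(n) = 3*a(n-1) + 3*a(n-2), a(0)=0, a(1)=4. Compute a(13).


Build bottom-up:
...a(11)=2030508, a(12)=7698240, a(13)=3*7698240+3*2030508=29186244


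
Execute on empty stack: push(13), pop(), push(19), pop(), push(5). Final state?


push(13) -> [13]
pop() returns 13 -> []
push(19) -> [19]
pop() returns 19 -> []
push(5) -> [5]
Final stack (bottom to top): [5]


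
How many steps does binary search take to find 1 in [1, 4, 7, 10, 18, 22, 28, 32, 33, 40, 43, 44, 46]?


Search for 1:
[0,12] mid=6 arr[6]=28
[0,5] mid=2 arr[2]=7
[0,1] mid=0 arr[0]=1
Total: 3 comparisons


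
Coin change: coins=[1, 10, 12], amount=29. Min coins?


dp[0]=0; dp[i]=1+min(dp[i-c] for c in coins)
...dp[24]=2, dp[25]=3, dp[26]=4, dp[27]=5, dp[28]=6, dp[29]=7
Minimum coins for 29 = 7


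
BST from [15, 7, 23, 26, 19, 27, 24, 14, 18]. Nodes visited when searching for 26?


BST root = 15
Search for 26: compare at each node
Path: [15, 23, 26]


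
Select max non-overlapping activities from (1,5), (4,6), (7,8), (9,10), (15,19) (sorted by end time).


Greedy: pick earliest-ending, then skip overlaps.
Selected (4 activities): [(1, 5), (7, 8), (9, 10), (15, 19)]


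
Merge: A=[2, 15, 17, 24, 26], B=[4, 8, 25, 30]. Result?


Compare heads, take smaller each step.
Merged: [2, 4, 8, 15, 17, 24, 25, 26, 30]


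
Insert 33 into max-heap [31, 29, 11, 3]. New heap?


Append 33: [31, 29, 11, 3, 33]
Bubble up: swap idx 4(33) with idx 1(29); swap idx 1(33) with idx 0(31)
Result: [33, 31, 11, 3, 29]


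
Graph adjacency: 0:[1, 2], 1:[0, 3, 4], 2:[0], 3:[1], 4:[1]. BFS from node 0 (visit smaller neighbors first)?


BFS queue: start with [0]
Visit order: [0, 1, 2, 3, 4]


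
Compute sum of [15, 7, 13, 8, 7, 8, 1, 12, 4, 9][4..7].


Prefix sums: [0, 15, 22, 35, 43, 50, 58, 59, 71, 75, 84]
Sum[4..7] = prefix[8] - prefix[4] = 71 - 43 = 28


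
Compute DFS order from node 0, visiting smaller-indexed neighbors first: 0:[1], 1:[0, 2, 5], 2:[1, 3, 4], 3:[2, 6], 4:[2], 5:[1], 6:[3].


DFS stack-based: start with [0]
Visit order: [0, 1, 2, 3, 6, 4, 5]


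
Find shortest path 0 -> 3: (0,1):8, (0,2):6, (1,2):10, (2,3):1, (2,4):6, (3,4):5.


Dijkstra from 0:
Distances: {0: 0, 1: 8, 2: 6, 3: 7, 4: 12}
Shortest distance to 3 = 7, path = [0, 2, 3]


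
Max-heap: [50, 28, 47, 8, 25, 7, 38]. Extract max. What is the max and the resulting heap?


Max = 50
Replace root with last, heapify down
Resulting heap: [47, 28, 38, 8, 25, 7]


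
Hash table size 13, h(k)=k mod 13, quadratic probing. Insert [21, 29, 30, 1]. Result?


Insertions: 21->slot 8; 29->slot 3; 30->slot 4; 1->slot 1
Table: [None, 1, None, 29, 30, None, None, None, 21, None, None, None, None]


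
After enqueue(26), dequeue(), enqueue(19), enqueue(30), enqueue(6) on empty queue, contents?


enqueue(26) -> [26]
dequeue() returns 26 -> []
enqueue(19) -> [19]
enqueue(30) -> [19, 30]
enqueue(6) -> [19, 30, 6]
Final queue (front to back): [19, 30, 6]


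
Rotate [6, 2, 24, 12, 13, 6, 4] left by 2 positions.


Left rotate by 2: [24, 12, 13, 6, 4, 6, 2]


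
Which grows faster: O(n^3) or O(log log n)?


double-logarithmic grows slower than cubic
O(log log n) is asymptotically smaller; O(n^3) grows faster


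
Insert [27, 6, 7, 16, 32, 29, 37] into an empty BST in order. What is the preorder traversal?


Root = 27; build tree by BST insertion.
Preorder traversal: [27, 6, 7, 16, 32, 29, 37]


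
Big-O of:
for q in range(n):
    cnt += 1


Per nesting level: O(n) = O(n)
Complexity: O(n)


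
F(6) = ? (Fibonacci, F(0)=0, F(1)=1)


F(n)=F(n-1)+F(n-2)
...F(4)=3, F(5)=5, F(6)=8


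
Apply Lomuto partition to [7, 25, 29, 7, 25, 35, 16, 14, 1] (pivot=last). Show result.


Elements <= 1 go left of pivot.
Result: [1, 25, 29, 7, 25, 35, 16, 14, 7], pivot at index 0


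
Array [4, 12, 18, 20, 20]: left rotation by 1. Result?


Left rotate by 1: [12, 18, 20, 20, 4]


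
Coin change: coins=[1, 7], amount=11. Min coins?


dp[0]=0; dp[i]=1+min(dp[i-c] for c in coins)
...dp[6]=6, dp[7]=1, dp[8]=2, dp[9]=3, dp[10]=4, dp[11]=5
Minimum coins for 11 = 5


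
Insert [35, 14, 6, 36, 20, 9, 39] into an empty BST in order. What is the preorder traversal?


Root = 35; build tree by BST insertion.
Preorder traversal: [35, 14, 6, 9, 20, 36, 39]


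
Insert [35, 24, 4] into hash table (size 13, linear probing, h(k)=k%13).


Insertions: 35->slot 9; 24->slot 11; 4->slot 4
Table: [None, None, None, None, 4, None, None, None, None, 35, None, 24, None]


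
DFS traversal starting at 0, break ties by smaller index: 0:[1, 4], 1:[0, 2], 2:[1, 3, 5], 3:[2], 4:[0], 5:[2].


DFS stack-based: start with [0]
Visit order: [0, 1, 2, 3, 5, 4]


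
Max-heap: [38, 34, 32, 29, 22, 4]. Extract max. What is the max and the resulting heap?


Max = 38
Replace root with last, heapify down
Resulting heap: [34, 29, 32, 4, 22]


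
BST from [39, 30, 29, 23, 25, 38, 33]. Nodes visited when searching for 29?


BST root = 39
Search for 29: compare at each node
Path: [39, 30, 29]


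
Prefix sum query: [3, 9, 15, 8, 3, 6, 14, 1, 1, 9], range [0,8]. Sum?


Prefix sums: [0, 3, 12, 27, 35, 38, 44, 58, 59, 60, 69]
Sum[0..8] = prefix[9] - prefix[0] = 60 - 0 = 60


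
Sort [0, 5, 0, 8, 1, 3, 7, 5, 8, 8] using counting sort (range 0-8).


Count array: [2, 1, 0, 1, 0, 2, 0, 1, 3]
Reconstruct: [0, 0, 1, 3, 5, 5, 7, 8, 8, 8]


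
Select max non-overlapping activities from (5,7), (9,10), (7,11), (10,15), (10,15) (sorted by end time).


Greedy: pick earliest-ending, then skip overlaps.
Selected (3 activities): [(5, 7), (9, 10), (10, 15)]


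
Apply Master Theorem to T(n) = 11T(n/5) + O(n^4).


a=11, b=5, c=4. log_5(11)=1.490 < c=4. Case 3: O(n^c) = O(n^4)
Complexity: O(n^4)
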